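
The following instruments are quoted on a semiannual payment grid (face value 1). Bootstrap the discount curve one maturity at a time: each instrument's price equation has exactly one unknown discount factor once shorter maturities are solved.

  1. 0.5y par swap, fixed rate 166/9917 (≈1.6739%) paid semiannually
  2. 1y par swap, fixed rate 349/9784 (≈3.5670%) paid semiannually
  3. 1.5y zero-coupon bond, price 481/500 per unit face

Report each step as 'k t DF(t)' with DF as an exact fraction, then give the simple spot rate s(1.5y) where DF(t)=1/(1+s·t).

step 1 [0.5y] swap r/2=83/9917: DF=(1 − 83/9917·(0))/(1+83/9917) = 9917/10000 ≈ 0.991700
step 2 [1y] swap r/2=349/19568: DF=(1 − 349/19568·(0.991700))/(1+349/19568) = 9651/10000 ≈ 0.965100
step 3 [1.5y] zero: DF = P = 481/500 ≈ 0.962000

1 1/2 9917/10000
2 1 9651/10000
3 3/2 481/500
s(1.5y) = (1/(481/500) − 1)/(3/2) = 38/1443 ≈ 2.6334%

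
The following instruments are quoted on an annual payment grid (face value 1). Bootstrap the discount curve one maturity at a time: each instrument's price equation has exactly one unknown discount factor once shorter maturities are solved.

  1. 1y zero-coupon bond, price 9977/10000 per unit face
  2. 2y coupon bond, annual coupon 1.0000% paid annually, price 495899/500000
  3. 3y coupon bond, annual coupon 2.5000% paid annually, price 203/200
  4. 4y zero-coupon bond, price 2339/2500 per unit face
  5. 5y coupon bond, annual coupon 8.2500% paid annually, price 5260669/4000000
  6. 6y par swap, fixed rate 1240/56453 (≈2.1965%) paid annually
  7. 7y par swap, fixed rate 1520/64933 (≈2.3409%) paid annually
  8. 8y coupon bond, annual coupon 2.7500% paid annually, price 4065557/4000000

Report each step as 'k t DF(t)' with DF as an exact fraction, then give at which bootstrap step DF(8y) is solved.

1 1 9977/10000
2 2 9721/10000
3 3 4711/5000
4 4 2339/2500
5 5 9217/10000
6 6 219/250
7 7 106/125
8 8 4077/5000
DF(8y) is solved at step 8

step 1 [1y] zero: DF = P = 9977/10000 ≈ 0.997700
step 2 [2y] bond c/1=1/100: DF=(495899/500000 − 1/100·(0.997700))/(1+1/100) = 9721/10000 ≈ 0.972100
step 3 [3y] bond c/1=1/40: DF=(203/200 − 1/40·(0.997700+0.972100))/(1+1/40) = 4711/5000 ≈ 0.942200
step 4 [4y] zero: DF = P = 2339/2500 ≈ 0.935600
step 5 [5y] bond c/1=33/400: DF=(5260669/4000000 − 33/400·(0.997700+0.972100+0.942200+0.935600))/(1+33/400) = 9217/10000 ≈ 0.921700
step 6 [6y] swap r/1=1240/56453: DF=(1 − 1240/56453·(0.997700+0.972100+0.942200+0.935600+0.921700))/(1+1240/56453) = 219/250 ≈ 0.876000
step 7 [7y] swap r/1=1520/64933: DF=(1 − 1520/64933·(0.997700+0.972100+0.942200+0.935600+0.921700+0.876000))/(1+1520/64933) = 106/125 ≈ 0.848000
step 8 [8y] bond c/1=11/400: DF=(4065557/4000000 − 11/400·(0.997700+0.972100+0.942200+0.935600+0.921700+0.876000+0.848000))/(1+11/400) = 4077/5000 ≈ 0.815400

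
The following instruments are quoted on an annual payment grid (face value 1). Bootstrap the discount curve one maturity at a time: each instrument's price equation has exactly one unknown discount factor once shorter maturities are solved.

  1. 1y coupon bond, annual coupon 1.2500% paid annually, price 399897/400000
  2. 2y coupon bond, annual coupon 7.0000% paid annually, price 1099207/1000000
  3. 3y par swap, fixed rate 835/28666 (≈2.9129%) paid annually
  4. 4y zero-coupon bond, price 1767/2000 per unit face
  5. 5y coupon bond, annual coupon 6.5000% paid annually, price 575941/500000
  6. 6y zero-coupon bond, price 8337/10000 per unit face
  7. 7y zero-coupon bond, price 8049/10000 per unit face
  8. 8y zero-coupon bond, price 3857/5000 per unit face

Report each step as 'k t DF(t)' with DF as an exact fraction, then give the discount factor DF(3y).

step 1 [1y] bond c/1=1/80: DF=(399897/400000 − 1/80·(0))/(1+1/80) = 4937/5000 ≈ 0.987400
step 2 [2y] bond c/1=7/100: DF=(1099207/1000000 − 7/100·(0.987400))/(1+7/100) = 9627/10000 ≈ 0.962700
step 3 [3y] swap r/1=835/28666: DF=(1 − 835/28666·(0.987400+0.962700))/(1+835/28666) = 1833/2000 ≈ 0.916500
step 4 [4y] zero: DF = P = 1767/2000 ≈ 0.883500
step 5 [5y] bond c/1=13/200: DF=(575941/500000 − 13/200·(0.987400+0.962700+0.916500+0.883500))/(1+13/200) = 8527/10000 ≈ 0.852700
step 6 [6y] zero: DF = P = 8337/10000 ≈ 0.833700
step 7 [7y] zero: DF = P = 8049/10000 ≈ 0.804900
step 8 [8y] zero: DF = P = 3857/5000 ≈ 0.771400

1 1 4937/5000
2 2 9627/10000
3 3 1833/2000
4 4 1767/2000
5 5 8527/10000
6 6 8337/10000
7 7 8049/10000
8 8 3857/5000
DF(3y) = 1833/2000 ≈ 0.916500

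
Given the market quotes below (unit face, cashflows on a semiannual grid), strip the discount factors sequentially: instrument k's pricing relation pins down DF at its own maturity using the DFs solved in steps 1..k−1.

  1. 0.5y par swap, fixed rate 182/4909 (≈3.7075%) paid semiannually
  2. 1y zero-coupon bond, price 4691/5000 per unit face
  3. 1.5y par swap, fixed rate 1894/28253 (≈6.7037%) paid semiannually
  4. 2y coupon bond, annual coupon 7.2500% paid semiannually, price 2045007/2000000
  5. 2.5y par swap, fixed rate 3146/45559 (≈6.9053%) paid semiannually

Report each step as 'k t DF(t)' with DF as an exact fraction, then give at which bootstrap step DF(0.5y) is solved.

1 1/2 4909/5000
2 1 4691/5000
3 3/2 9053/10000
4 2 8879/10000
5 5/2 8427/10000
DF(0.5y) is solved at step 1

step 1 [0.5y] swap r/2=91/4909: DF=(1 − 91/4909·(0))/(1+91/4909) = 4909/5000 ≈ 0.981800
step 2 [1y] zero: DF = P = 4691/5000 ≈ 0.938200
step 3 [1.5y] swap r/2=947/28253: DF=(1 − 947/28253·(0.981800+0.938200))/(1+947/28253) = 9053/10000 ≈ 0.905300
step 4 [2y] bond c/2=29/800: DF=(2045007/2000000 − 29/800·(0.981800+0.938200+0.905300))/(1+29/800) = 8879/10000 ≈ 0.887900
step 5 [2.5y] swap r/2=1573/45559: DF=(1 − 1573/45559·(0.981800+0.938200+0.905300+0.887900))/(1+1573/45559) = 8427/10000 ≈ 0.842700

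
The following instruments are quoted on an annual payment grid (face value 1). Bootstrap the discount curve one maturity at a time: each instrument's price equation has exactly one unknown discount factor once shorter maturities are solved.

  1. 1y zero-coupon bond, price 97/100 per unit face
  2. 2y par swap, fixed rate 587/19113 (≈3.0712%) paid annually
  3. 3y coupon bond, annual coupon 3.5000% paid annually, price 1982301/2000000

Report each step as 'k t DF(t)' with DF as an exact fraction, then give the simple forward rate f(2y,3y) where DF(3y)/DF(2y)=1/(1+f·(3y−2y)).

step 1 [1y] zero: DF = P = 97/100 ≈ 0.970000
step 2 [2y] swap r/1=587/19113: DF=(1 − 587/19113·(0.970000))/(1+587/19113) = 9413/10000 ≈ 0.941300
step 3 [3y] bond c/1=7/200: DF=(1982301/2000000 − 7/200·(0.970000+0.941300))/(1+7/200) = 893/1000 ≈ 0.893000

1 1 97/100
2 2 9413/10000
3 3 893/1000
f(2y,3y) = ((9413/10000)/(893/1000) − 1)/(1) = 483/8930 ≈ 5.4087%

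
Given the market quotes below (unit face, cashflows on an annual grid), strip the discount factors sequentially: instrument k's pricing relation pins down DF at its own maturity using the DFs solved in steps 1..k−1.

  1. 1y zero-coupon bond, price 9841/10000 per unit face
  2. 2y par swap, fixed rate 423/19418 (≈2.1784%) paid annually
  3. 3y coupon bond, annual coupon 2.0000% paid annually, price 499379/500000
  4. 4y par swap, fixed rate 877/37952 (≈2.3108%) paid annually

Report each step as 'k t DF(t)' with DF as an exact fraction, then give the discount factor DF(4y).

step 1 [1y] zero: DF = P = 9841/10000 ≈ 0.984100
step 2 [2y] swap r/1=423/19418: DF=(1 − 423/19418·(0.984100))/(1+423/19418) = 9577/10000 ≈ 0.957700
step 3 [3y] bond c/1=1/50: DF=(499379/500000 − 1/50·(0.984100+0.957700))/(1+1/50) = 9411/10000 ≈ 0.941100
step 4 [4y] swap r/1=877/37952: DF=(1 − 877/37952·(0.984100+0.957700+0.941100))/(1+877/37952) = 9123/10000 ≈ 0.912300

1 1 9841/10000
2 2 9577/10000
3 3 9411/10000
4 4 9123/10000
DF(4y) = 9123/10000 ≈ 0.912300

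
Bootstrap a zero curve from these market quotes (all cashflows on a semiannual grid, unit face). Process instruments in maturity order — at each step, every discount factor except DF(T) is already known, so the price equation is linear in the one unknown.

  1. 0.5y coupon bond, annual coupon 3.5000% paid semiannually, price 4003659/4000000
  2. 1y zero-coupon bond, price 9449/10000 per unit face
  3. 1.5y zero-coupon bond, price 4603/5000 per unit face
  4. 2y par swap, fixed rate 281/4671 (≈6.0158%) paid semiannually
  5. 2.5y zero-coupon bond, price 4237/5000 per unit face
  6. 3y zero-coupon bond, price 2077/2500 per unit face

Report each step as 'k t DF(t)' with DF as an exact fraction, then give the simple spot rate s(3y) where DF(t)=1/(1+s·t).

1 1/2 9837/10000
2 1 9449/10000
3 3/2 4603/5000
4 2 2219/2500
5 5/2 4237/5000
6 3 2077/2500
s(3y) = (1/(2077/2500) − 1)/(3) = 141/2077 ≈ 6.7886%

step 1 [0.5y] bond c/2=7/400: DF=(4003659/4000000 − 7/400·(0))/(1+7/400) = 9837/10000 ≈ 0.983700
step 2 [1y] zero: DF = P = 9449/10000 ≈ 0.944900
step 3 [1.5y] zero: DF = P = 4603/5000 ≈ 0.920600
step 4 [2y] swap r/2=281/9342: DF=(1 − 281/9342·(0.983700+0.944900+0.920600))/(1+281/9342) = 2219/2500 ≈ 0.887600
step 5 [2.5y] zero: DF = P = 4237/5000 ≈ 0.847400
step 6 [3y] zero: DF = P = 2077/2500 ≈ 0.830800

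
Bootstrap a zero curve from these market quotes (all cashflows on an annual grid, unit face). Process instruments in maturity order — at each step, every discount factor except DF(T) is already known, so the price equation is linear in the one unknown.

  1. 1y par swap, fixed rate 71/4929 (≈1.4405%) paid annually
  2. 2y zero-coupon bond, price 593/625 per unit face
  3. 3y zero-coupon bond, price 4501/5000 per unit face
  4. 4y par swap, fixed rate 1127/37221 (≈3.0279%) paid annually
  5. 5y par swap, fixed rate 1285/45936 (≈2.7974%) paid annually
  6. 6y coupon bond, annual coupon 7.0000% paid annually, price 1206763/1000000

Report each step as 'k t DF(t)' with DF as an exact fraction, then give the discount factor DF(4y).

step 1 [1y] swap r/1=71/4929: DF=(1 − 71/4929·(0))/(1+71/4929) = 4929/5000 ≈ 0.985800
step 2 [2y] zero: DF = P = 593/625 ≈ 0.948800
step 3 [3y] zero: DF = P = 4501/5000 ≈ 0.900200
step 4 [4y] swap r/1=1127/37221: DF=(1 − 1127/37221·(0.985800+0.948800+0.900200))/(1+1127/37221) = 8873/10000 ≈ 0.887300
step 5 [5y] swap r/1=1285/45936: DF=(1 − 1285/45936·(0.985800+0.948800+0.900200+0.887300))/(1+1285/45936) = 1743/2000 ≈ 0.871500
step 6 [6y] bond c/1=7/100: DF=(1206763/1000000 − 7/100·(0.985800+0.948800+0.900200+0.887300+0.871500))/(1+7/100) = 8273/10000 ≈ 0.827300

1 1 4929/5000
2 2 593/625
3 3 4501/5000
4 4 8873/10000
5 5 1743/2000
6 6 8273/10000
DF(4y) = 8873/10000 ≈ 0.887300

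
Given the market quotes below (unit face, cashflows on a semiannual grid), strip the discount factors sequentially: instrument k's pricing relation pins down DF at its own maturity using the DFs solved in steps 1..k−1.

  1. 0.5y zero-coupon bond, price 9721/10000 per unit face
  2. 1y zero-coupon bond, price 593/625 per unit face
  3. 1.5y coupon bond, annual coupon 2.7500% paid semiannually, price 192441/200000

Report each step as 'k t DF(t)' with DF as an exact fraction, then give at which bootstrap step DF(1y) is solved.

step 1 [0.5y] zero: DF = P = 9721/10000 ≈ 0.972100
step 2 [1y] zero: DF = P = 593/625 ≈ 0.948800
step 3 [1.5y] bond c/2=11/800: DF=(192441/200000 − 11/800·(0.972100+0.948800))/(1+11/800) = 9231/10000 ≈ 0.923100

1 1/2 9721/10000
2 1 593/625
3 3/2 9231/10000
DF(1y) is solved at step 2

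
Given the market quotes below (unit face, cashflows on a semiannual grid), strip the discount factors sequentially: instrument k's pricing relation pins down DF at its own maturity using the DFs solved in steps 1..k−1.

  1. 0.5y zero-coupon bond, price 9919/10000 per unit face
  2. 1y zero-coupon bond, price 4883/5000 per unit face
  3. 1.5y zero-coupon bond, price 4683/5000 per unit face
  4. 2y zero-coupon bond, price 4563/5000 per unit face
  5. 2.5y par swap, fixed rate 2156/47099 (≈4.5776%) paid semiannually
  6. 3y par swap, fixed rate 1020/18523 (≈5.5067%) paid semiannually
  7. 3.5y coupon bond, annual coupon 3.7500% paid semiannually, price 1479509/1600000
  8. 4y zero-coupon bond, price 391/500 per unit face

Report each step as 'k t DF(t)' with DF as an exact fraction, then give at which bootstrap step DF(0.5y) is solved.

1 1/2 9919/10000
2 1 4883/5000
3 3/2 4683/5000
4 2 4563/5000
5 5/2 4461/5000
6 3 847/1000
7 7/2 4027/5000
8 4 391/500
DF(0.5y) is solved at step 1

step 1 [0.5y] zero: DF = P = 9919/10000 ≈ 0.991900
step 2 [1y] zero: DF = P = 4883/5000 ≈ 0.976600
step 3 [1.5y] zero: DF = P = 4683/5000 ≈ 0.936600
step 4 [2y] zero: DF = P = 4563/5000 ≈ 0.912600
step 5 [2.5y] swap r/2=1078/47099: DF=(1 − 1078/47099·(0.991900+0.976600+0.936600+0.912600))/(1+1078/47099) = 4461/5000 ≈ 0.892200
step 6 [3y] swap r/2=510/18523: DF=(1 − 510/18523·(0.991900+0.976600+0.936600+0.912600+0.892200))/(1+510/18523) = 847/1000 ≈ 0.847000
step 7 [3.5y] bond c/2=3/160: DF=(1479509/1600000 − 3/160·(0.991900+0.976600+0.936600+0.912600+0.892200+0.847000))/(1+3/160) = 4027/5000 ≈ 0.805400
step 8 [4y] zero: DF = P = 391/500 ≈ 0.782000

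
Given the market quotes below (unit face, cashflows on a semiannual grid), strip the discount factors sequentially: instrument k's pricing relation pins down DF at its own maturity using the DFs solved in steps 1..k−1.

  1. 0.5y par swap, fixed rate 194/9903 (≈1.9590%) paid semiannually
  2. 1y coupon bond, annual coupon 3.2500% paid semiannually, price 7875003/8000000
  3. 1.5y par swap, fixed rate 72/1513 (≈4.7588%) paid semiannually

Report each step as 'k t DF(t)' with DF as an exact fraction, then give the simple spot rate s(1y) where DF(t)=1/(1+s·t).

step 1 [0.5y] swap r/2=97/9903: DF=(1 − 97/9903·(0))/(1+97/9903) = 9903/10000 ≈ 0.990300
step 2 [1y] bond c/2=13/800: DF=(7875003/8000000 − 13/800·(0.990300))/(1+13/800) = 1191/1250 ≈ 0.952800
step 3 [1.5y] swap r/2=36/1513: DF=(1 − 36/1513·(0.990300+0.952800))/(1+36/1513) = 2329/2500 ≈ 0.931600

1 1/2 9903/10000
2 1 1191/1250
3 3/2 2329/2500
s(1y) = (1/(1191/1250) − 1)/(1) = 59/1191 ≈ 4.9538%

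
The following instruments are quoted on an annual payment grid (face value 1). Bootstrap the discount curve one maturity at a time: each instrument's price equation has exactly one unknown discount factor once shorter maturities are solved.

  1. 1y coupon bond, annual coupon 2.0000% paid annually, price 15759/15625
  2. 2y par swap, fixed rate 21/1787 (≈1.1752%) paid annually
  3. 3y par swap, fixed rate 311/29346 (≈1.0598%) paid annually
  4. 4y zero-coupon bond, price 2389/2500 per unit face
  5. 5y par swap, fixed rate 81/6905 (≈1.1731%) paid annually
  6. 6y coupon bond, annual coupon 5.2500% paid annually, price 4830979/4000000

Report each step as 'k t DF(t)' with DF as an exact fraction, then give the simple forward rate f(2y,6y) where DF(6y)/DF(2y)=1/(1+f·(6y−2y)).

1 1 618/625
2 2 9769/10000
3 3 9689/10000
4 4 2389/2500
5 5 9433/10000
6 6 1133/1250
f(2y,6y) = ((9769/10000)/(1133/1250) − 1)/(4) = 705/36256 ≈ 1.9445%

step 1 [1y] bond c/1=1/50: DF=(15759/15625 − 1/50·(0))/(1+1/50) = 618/625 ≈ 0.988800
step 2 [2y] swap r/1=21/1787: DF=(1 − 21/1787·(0.988800))/(1+21/1787) = 9769/10000 ≈ 0.976900
step 3 [3y] swap r/1=311/29346: DF=(1 − 311/29346·(0.988800+0.976900))/(1+311/29346) = 9689/10000 ≈ 0.968900
step 4 [4y] zero: DF = P = 2389/2500 ≈ 0.955600
step 5 [5y] swap r/1=81/6905: DF=(1 − 81/6905·(0.988800+0.976900+0.968900+0.955600))/(1+81/6905) = 9433/10000 ≈ 0.943300
step 6 [6y] bond c/1=21/400: DF=(4830979/4000000 − 21/400·(0.988800+0.976900+0.968900+0.955600+0.943300))/(1+21/400) = 1133/1250 ≈ 0.906400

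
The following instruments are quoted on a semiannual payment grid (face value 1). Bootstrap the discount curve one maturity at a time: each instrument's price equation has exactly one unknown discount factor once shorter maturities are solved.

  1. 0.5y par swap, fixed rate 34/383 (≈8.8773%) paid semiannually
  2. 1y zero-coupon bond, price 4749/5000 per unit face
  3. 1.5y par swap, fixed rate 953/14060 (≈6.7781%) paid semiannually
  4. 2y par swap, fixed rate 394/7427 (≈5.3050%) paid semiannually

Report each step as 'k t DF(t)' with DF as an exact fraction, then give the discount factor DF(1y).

1 1/2 383/400
2 1 4749/5000
3 3/2 9047/10000
4 2 1803/2000
DF(1y) = 4749/5000 ≈ 0.949800

step 1 [0.5y] swap r/2=17/383: DF=(1 − 17/383·(0))/(1+17/383) = 383/400 ≈ 0.957500
step 2 [1y] zero: DF = P = 4749/5000 ≈ 0.949800
step 3 [1.5y] swap r/2=953/28120: DF=(1 − 953/28120·(0.957500+0.949800))/(1+953/28120) = 9047/10000 ≈ 0.904700
step 4 [2y] swap r/2=197/7427: DF=(1 − 197/7427·(0.957500+0.949800+0.904700))/(1+197/7427) = 1803/2000 ≈ 0.901500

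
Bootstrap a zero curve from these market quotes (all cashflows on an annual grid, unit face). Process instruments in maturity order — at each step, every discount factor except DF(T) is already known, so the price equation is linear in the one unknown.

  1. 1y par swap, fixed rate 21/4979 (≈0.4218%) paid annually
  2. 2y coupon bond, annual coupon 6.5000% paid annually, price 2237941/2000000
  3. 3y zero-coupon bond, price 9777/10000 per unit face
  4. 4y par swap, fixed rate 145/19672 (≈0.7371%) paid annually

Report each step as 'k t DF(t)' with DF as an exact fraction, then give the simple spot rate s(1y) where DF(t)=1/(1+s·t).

step 1 [1y] swap r/1=21/4979: DF=(1 − 21/4979·(0))/(1+21/4979) = 4979/5000 ≈ 0.995800
step 2 [2y] bond c/1=13/200: DF=(2237941/2000000 − 13/200·(0.995800))/(1+13/200) = 9899/10000 ≈ 0.989900
step 3 [3y] zero: DF = P = 9777/10000 ≈ 0.977700
step 4 [4y] swap r/1=145/19672: DF=(1 − 145/19672·(0.995800+0.989900+0.977700))/(1+145/19672) = 971/1000 ≈ 0.971000

1 1 4979/5000
2 2 9899/10000
3 3 9777/10000
4 4 971/1000
s(1y) = (1/(4979/5000) − 1)/(1) = 21/4979 ≈ 0.4218%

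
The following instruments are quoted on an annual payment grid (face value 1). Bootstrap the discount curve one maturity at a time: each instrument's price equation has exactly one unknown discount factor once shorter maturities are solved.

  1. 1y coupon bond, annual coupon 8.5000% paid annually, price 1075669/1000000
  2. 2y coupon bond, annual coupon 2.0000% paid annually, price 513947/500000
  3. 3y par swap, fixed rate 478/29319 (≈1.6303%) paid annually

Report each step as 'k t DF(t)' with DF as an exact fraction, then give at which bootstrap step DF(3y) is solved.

step 1 [1y] bond c/1=17/200: DF=(1075669/1000000 − 17/200·(0))/(1+17/200) = 4957/5000 ≈ 0.991400
step 2 [2y] bond c/1=1/50: DF=(513947/500000 − 1/50·(0.991400))/(1+1/50) = 9883/10000 ≈ 0.988300
step 3 [3y] swap r/1=478/29319: DF=(1 − 478/29319·(0.991400+0.988300))/(1+478/29319) = 4761/5000 ≈ 0.952200

1 1 4957/5000
2 2 9883/10000
3 3 4761/5000
DF(3y) is solved at step 3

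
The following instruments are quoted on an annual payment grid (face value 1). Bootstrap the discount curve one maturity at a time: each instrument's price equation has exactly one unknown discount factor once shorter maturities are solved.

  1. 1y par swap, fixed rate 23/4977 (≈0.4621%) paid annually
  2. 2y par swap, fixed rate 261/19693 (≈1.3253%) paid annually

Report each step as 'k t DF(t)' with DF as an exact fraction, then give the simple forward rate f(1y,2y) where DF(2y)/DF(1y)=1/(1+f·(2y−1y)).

1 1 4977/5000
2 2 9739/10000
f(1y,2y) = ((4977/5000)/(9739/10000) − 1)/(1) = 215/9739 ≈ 2.2076%

step 1 [1y] swap r/1=23/4977: DF=(1 − 23/4977·(0))/(1+23/4977) = 4977/5000 ≈ 0.995400
step 2 [2y] swap r/1=261/19693: DF=(1 − 261/19693·(0.995400))/(1+261/19693) = 9739/10000 ≈ 0.973900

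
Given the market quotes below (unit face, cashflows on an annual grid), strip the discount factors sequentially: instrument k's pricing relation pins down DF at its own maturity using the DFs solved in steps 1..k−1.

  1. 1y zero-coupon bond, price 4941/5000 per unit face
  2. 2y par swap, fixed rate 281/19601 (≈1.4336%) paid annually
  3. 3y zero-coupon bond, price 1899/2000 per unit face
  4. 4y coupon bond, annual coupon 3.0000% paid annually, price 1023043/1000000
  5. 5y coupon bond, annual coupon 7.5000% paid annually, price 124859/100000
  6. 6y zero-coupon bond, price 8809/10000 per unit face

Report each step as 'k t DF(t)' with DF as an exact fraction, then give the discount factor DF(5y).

1 1 4941/5000
2 2 9719/10000
3 3 1899/2000
4 4 1817/2000
5 5 8951/10000
6 6 8809/10000
DF(5y) = 8951/10000 ≈ 0.895100

step 1 [1y] zero: DF = P = 4941/5000 ≈ 0.988200
step 2 [2y] swap r/1=281/19601: DF=(1 − 281/19601·(0.988200))/(1+281/19601) = 9719/10000 ≈ 0.971900
step 3 [3y] zero: DF = P = 1899/2000 ≈ 0.949500
step 4 [4y] bond c/1=3/100: DF=(1023043/1000000 − 3/100·(0.988200+0.971900+0.949500))/(1+3/100) = 1817/2000 ≈ 0.908500
step 5 [5y] bond c/1=3/40: DF=(124859/100000 − 3/40·(0.988200+0.971900+0.949500+0.908500))/(1+3/40) = 8951/10000 ≈ 0.895100
step 6 [6y] zero: DF = P = 8809/10000 ≈ 0.880900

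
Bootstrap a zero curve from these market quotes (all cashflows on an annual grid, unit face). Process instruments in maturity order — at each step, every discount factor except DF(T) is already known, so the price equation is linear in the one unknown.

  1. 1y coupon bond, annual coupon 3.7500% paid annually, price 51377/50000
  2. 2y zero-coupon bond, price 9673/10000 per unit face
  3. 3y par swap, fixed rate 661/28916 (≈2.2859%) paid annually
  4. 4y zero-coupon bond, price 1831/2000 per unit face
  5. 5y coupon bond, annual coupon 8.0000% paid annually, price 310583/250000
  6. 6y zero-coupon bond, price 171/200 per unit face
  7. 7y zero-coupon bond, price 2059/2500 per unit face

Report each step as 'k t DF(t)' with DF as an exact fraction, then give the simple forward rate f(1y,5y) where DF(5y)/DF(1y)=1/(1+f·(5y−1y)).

1 1 619/625
2 2 9673/10000
3 3 9339/10000
4 4 1831/2000
5 5 8683/10000
6 6 171/200
7 7 2059/2500
f(1y,5y) = ((619/625)/(8683/10000) − 1)/(4) = 1221/34732 ≈ 3.5155%

step 1 [1y] bond c/1=3/80: DF=(51377/50000 − 3/80·(0))/(1+3/80) = 619/625 ≈ 0.990400
step 2 [2y] zero: DF = P = 9673/10000 ≈ 0.967300
step 3 [3y] swap r/1=661/28916: DF=(1 − 661/28916·(0.990400+0.967300))/(1+661/28916) = 9339/10000 ≈ 0.933900
step 4 [4y] zero: DF = P = 1831/2000 ≈ 0.915500
step 5 [5y] bond c/1=2/25: DF=(310583/250000 − 2/25·(0.990400+0.967300+0.933900+0.915500))/(1+2/25) = 8683/10000 ≈ 0.868300
step 6 [6y] zero: DF = P = 171/200 ≈ 0.855000
step 7 [7y] zero: DF = P = 2059/2500 ≈ 0.823600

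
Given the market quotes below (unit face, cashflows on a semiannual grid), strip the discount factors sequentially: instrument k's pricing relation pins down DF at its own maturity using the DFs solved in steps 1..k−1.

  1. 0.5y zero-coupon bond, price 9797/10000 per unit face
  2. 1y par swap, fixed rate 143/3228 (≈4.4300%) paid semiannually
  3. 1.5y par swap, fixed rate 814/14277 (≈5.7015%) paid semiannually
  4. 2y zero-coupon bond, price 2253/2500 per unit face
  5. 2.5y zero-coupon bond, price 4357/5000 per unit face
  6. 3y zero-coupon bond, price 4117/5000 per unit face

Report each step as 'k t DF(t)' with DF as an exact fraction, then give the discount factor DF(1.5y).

step 1 [0.5y] zero: DF = P = 9797/10000 ≈ 0.979700
step 2 [1y] swap r/2=143/6456: DF=(1 − 143/6456·(0.979700))/(1+143/6456) = 9571/10000 ≈ 0.957100
step 3 [1.5y] swap r/2=407/14277: DF=(1 − 407/14277·(0.979700+0.957100))/(1+407/14277) = 4593/5000 ≈ 0.918600
step 4 [2y] zero: DF = P = 2253/2500 ≈ 0.901200
step 5 [2.5y] zero: DF = P = 4357/5000 ≈ 0.871400
step 6 [3y] zero: DF = P = 4117/5000 ≈ 0.823400

1 1/2 9797/10000
2 1 9571/10000
3 3/2 4593/5000
4 2 2253/2500
5 5/2 4357/5000
6 3 4117/5000
DF(1.5y) = 4593/5000 ≈ 0.918600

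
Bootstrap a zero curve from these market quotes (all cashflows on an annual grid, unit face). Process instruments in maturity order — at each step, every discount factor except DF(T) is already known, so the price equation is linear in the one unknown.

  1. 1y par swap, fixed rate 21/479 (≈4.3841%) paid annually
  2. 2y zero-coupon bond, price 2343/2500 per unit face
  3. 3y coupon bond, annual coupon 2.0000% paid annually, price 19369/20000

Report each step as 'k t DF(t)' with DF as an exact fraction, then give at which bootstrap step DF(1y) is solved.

1 1 479/500
2 2 2343/2500
3 3 9123/10000
DF(1y) is solved at step 1

step 1 [1y] swap r/1=21/479: DF=(1 − 21/479·(0))/(1+21/479) = 479/500 ≈ 0.958000
step 2 [2y] zero: DF = P = 2343/2500 ≈ 0.937200
step 3 [3y] bond c/1=1/50: DF=(19369/20000 − 1/50·(0.958000+0.937200))/(1+1/50) = 9123/10000 ≈ 0.912300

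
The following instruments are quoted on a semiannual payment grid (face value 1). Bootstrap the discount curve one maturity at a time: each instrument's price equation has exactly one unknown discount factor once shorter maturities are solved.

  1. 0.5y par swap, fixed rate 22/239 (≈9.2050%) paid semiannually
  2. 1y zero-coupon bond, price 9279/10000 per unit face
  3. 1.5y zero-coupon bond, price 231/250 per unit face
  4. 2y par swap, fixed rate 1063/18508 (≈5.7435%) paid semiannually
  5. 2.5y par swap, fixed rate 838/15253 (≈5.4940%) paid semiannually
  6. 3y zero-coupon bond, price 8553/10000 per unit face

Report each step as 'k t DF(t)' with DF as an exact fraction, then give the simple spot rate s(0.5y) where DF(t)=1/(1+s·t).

1 1/2 239/250
2 1 9279/10000
3 3/2 231/250
4 2 8937/10000
5 5/2 8743/10000
6 3 8553/10000
s(0.5y) = (1/(239/250) − 1)/(1/2) = 22/239 ≈ 9.2050%

step 1 [0.5y] swap r/2=11/239: DF=(1 − 11/239·(0))/(1+11/239) = 239/250 ≈ 0.956000
step 2 [1y] zero: DF = P = 9279/10000 ≈ 0.927900
step 3 [1.5y] zero: DF = P = 231/250 ≈ 0.924000
step 4 [2y] swap r/2=1063/37016: DF=(1 − 1063/37016·(0.956000+0.927900+0.924000))/(1+1063/37016) = 8937/10000 ≈ 0.893700
step 5 [2.5y] swap r/2=419/15253: DF=(1 − 419/15253·(0.956000+0.927900+0.924000+0.893700))/(1+419/15253) = 8743/10000 ≈ 0.874300
step 6 [3y] zero: DF = P = 8553/10000 ≈ 0.855300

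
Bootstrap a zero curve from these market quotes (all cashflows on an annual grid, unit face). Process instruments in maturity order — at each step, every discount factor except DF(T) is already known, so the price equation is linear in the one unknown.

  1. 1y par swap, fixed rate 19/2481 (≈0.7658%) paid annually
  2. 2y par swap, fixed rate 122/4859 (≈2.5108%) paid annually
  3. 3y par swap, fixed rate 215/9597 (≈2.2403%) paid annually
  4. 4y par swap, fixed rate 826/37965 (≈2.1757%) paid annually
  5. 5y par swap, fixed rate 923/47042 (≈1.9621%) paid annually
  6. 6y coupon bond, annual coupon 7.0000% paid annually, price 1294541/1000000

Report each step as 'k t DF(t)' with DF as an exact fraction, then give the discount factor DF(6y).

1 1 2481/2500
2 2 1189/1250
3 3 1871/2000
4 4 4587/5000
5 5 9077/10000
6 6 9021/10000
DF(6y) = 9021/10000 ≈ 0.902100

step 1 [1y] swap r/1=19/2481: DF=(1 − 19/2481·(0))/(1+19/2481) = 2481/2500 ≈ 0.992400
step 2 [2y] swap r/1=122/4859: DF=(1 − 122/4859·(0.992400))/(1+122/4859) = 1189/1250 ≈ 0.951200
step 3 [3y] swap r/1=215/9597: DF=(1 − 215/9597·(0.992400+0.951200))/(1+215/9597) = 1871/2000 ≈ 0.935500
step 4 [4y] swap r/1=826/37965: DF=(1 − 826/37965·(0.992400+0.951200+0.935500))/(1+826/37965) = 4587/5000 ≈ 0.917400
step 5 [5y] swap r/1=923/47042: DF=(1 − 923/47042·(0.992400+0.951200+0.935500+0.917400))/(1+923/47042) = 9077/10000 ≈ 0.907700
step 6 [6y] bond c/1=7/100: DF=(1294541/1000000 − 7/100·(0.992400+0.951200+0.935500+0.917400+0.907700))/(1+7/100) = 9021/10000 ≈ 0.902100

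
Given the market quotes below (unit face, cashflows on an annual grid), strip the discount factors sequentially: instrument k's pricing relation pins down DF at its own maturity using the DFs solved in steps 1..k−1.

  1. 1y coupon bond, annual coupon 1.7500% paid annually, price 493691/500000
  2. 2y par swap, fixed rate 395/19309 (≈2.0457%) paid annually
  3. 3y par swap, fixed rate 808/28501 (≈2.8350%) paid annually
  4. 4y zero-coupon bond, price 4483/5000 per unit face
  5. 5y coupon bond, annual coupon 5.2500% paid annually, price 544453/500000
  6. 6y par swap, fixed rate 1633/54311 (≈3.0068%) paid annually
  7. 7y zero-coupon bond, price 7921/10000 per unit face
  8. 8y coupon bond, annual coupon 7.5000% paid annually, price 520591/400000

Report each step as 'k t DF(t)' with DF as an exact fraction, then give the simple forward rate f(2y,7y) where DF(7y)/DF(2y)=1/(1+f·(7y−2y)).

step 1 [1y] bond c/1=7/400: DF=(493691/500000 − 7/400·(0))/(1+7/400) = 1213/1250 ≈ 0.970400
step 2 [2y] swap r/1=395/19309: DF=(1 − 395/19309·(0.970400))/(1+395/19309) = 1921/2000 ≈ 0.960500
step 3 [3y] swap r/1=808/28501: DF=(1 − 808/28501·(0.970400+0.960500))/(1+808/28501) = 1149/1250 ≈ 0.919200
step 4 [4y] zero: DF = P = 4483/5000 ≈ 0.896600
step 5 [5y] bond c/1=21/400: DF=(544453/500000 − 21/400·(0.970400+0.960500+0.919200+0.896600))/(1+21/400) = 8477/10000 ≈ 0.847700
step 6 [6y] swap r/1=1633/54311: DF=(1 − 1633/54311·(0.970400+0.960500+0.919200+0.896600+0.847700))/(1+1633/54311) = 8367/10000 ≈ 0.836700
step 7 [7y] zero: DF = P = 7921/10000 ≈ 0.792100
step 8 [8y] bond c/1=3/40: DF=(520591/400000 − 3/40·(0.970400+0.960500+0.919200+0.896600+0.847700+0.836700+0.792100))/(1+3/40) = 1553/2000 ≈ 0.776500

1 1 1213/1250
2 2 1921/2000
3 3 1149/1250
4 4 4483/5000
5 5 8477/10000
6 6 8367/10000
7 7 7921/10000
8 8 1553/2000
f(2y,7y) = ((1921/2000)/(7921/10000) − 1)/(5) = 1684/39605 ≈ 4.2520%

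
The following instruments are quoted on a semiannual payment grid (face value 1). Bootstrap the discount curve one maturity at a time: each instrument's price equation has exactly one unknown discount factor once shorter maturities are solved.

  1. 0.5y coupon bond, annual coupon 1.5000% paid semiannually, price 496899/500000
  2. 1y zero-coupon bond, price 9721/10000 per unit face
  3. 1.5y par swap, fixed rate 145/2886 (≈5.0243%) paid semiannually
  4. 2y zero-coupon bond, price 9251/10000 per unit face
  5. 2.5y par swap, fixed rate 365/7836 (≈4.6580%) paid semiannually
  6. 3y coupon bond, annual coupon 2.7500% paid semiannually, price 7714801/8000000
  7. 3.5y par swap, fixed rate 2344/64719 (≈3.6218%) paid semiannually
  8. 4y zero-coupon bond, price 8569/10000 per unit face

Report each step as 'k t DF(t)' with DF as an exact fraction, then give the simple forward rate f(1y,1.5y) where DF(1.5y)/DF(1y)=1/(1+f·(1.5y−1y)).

step 1 [0.5y] bond c/2=3/400: DF=(496899/500000 − 3/400·(0))/(1+3/400) = 1233/1250 ≈ 0.986400
step 2 [1y] zero: DF = P = 9721/10000 ≈ 0.972100
step 3 [1.5y] swap r/2=145/5772: DF=(1 − 145/5772·(0.986400+0.972100))/(1+145/5772) = 371/400 ≈ 0.927500
step 4 [2y] zero: DF = P = 9251/10000 ≈ 0.925100
step 5 [2.5y] swap r/2=365/15672: DF=(1 − 365/15672·(0.986400+0.972100+0.927500+0.925100))/(1+365/15672) = 1781/2000 ≈ 0.890500
step 6 [3y] bond c/2=11/800: DF=(7714801/8000000 − 11/800·(0.986400+0.972100+0.927500+0.925100+0.890500))/(1+11/800) = 71/80 ≈ 0.887500
step 7 [3.5y] swap r/2=1172/64719: DF=(1 − 1172/64719·(0.986400+0.972100+0.927500+0.925100+0.890500+0.887500))/(1+1172/64719) = 2207/2500 ≈ 0.882800
step 8 [4y] zero: DF = P = 8569/10000 ≈ 0.856900

1 1/2 1233/1250
2 1 9721/10000
3 3/2 371/400
4 2 9251/10000
5 5/2 1781/2000
6 3 71/80
7 7/2 2207/2500
8 4 8569/10000
f(1y,1.5y) = ((9721/10000)/(371/400) − 1)/(1/2) = 892/9275 ≈ 9.6173%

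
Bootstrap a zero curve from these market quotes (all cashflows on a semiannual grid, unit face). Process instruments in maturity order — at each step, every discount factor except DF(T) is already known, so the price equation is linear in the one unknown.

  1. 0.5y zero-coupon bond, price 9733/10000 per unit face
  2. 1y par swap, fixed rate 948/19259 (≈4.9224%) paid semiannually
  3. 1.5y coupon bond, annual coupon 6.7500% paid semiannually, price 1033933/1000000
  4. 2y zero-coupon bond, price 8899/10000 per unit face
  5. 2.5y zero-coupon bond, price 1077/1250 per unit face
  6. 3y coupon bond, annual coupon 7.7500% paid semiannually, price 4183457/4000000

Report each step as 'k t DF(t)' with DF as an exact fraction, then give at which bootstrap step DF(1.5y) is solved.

1 1/2 9733/10000
2 1 4763/5000
3 3/2 9373/10000
4 2 8899/10000
5 5/2 1077/1250
6 3 8347/10000
DF(1.5y) is solved at step 3

step 1 [0.5y] zero: DF = P = 9733/10000 ≈ 0.973300
step 2 [1y] swap r/2=474/19259: DF=(1 − 474/19259·(0.973300))/(1+474/19259) = 4763/5000 ≈ 0.952600
step 3 [1.5y] bond c/2=27/800: DF=(1033933/1000000 − 27/800·(0.973300+0.952600))/(1+27/800) = 9373/10000 ≈ 0.937300
step 4 [2y] zero: DF = P = 8899/10000 ≈ 0.889900
step 5 [2.5y] zero: DF = P = 1077/1250 ≈ 0.861600
step 6 [3y] bond c/2=31/800: DF=(4183457/4000000 − 31/800·(0.973300+0.952600+0.937300+0.889900+0.861600))/(1+31/800) = 8347/10000 ≈ 0.834700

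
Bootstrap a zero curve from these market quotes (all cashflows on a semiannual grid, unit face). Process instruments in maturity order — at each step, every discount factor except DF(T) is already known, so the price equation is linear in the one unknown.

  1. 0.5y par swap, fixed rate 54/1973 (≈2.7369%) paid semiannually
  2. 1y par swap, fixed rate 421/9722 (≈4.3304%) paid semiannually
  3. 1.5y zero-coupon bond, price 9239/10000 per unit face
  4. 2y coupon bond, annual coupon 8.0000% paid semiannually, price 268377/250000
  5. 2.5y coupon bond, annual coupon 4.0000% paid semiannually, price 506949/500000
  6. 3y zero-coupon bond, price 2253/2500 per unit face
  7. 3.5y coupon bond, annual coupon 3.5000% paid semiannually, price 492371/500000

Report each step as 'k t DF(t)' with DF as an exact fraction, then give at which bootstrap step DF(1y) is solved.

1 1/2 1973/2000
2 1 9579/10000
3 3/2 9239/10000
4 2 9219/10000
5 5/2 9197/10000
6 3 2253/2500
7 7/2 8713/10000
DF(1y) is solved at step 2

step 1 [0.5y] swap r/2=27/1973: DF=(1 − 27/1973·(0))/(1+27/1973) = 1973/2000 ≈ 0.986500
step 2 [1y] swap r/2=421/19444: DF=(1 − 421/19444·(0.986500))/(1+421/19444) = 9579/10000 ≈ 0.957900
step 3 [1.5y] zero: DF = P = 9239/10000 ≈ 0.923900
step 4 [2y] bond c/2=1/25: DF=(268377/250000 − 1/25·(0.986500+0.957900+0.923900))/(1+1/25) = 9219/10000 ≈ 0.921900
step 5 [2.5y] bond c/2=1/50: DF=(506949/500000 − 1/50·(0.986500+0.957900+0.923900+0.921900))/(1+1/50) = 9197/10000 ≈ 0.919700
step 6 [3y] zero: DF = P = 2253/2500 ≈ 0.901200
step 7 [3.5y] bond c/2=7/400: DF=(492371/500000 − 7/400·(0.986500+0.957900+0.923900+0.921900+0.919700+0.901200))/(1+7/400) = 8713/10000 ≈ 0.871300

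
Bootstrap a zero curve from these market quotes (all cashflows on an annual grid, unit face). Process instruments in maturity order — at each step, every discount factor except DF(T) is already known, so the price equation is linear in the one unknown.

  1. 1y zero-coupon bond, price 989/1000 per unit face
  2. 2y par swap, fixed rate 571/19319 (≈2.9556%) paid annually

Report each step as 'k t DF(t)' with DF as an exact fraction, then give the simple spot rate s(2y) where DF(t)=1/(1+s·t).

1 1 989/1000
2 2 9429/10000
s(2y) = (1/(9429/10000) − 1)/(2) = 571/18858 ≈ 3.0279%

step 1 [1y] zero: DF = P = 989/1000 ≈ 0.989000
step 2 [2y] swap r/1=571/19319: DF=(1 − 571/19319·(0.989000))/(1+571/19319) = 9429/10000 ≈ 0.942900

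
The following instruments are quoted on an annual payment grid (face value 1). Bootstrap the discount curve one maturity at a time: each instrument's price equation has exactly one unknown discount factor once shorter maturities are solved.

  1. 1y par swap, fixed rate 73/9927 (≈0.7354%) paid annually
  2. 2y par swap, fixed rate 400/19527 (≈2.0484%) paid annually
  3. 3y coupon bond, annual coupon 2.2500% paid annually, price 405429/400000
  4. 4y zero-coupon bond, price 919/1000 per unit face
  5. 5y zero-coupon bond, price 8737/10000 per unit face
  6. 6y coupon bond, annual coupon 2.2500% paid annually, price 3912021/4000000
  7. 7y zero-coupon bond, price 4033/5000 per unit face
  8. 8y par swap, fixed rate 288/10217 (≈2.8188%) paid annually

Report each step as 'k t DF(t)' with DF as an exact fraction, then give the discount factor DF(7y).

step 1 [1y] swap r/1=73/9927: DF=(1 − 73/9927·(0))/(1+73/9927) = 9927/10000 ≈ 0.992700
step 2 [2y] swap r/1=400/19527: DF=(1 − 400/19527·(0.992700))/(1+400/19527) = 24/25 ≈ 0.960000
step 3 [3y] bond c/1=9/400: DF=(405429/400000 − 9/400·(0.992700+0.960000))/(1+9/400) = 9483/10000 ≈ 0.948300
step 4 [4y] zero: DF = P = 919/1000 ≈ 0.919000
step 5 [5y] zero: DF = P = 8737/10000 ≈ 0.873700
step 6 [6y] bond c/1=9/400: DF=(3912021/4000000 − 9/400·(0.992700+0.960000+0.948300+0.919000+0.873700))/(1+9/400) = 2133/2500 ≈ 0.853200
step 7 [7y] zero: DF = P = 4033/5000 ≈ 0.806600
step 8 [8y] swap r/1=288/10217: DF=(1 − 288/10217·(0.992700+0.960000+0.948300+0.919000+0.873700+0.853200+0.806600))/(1+288/10217) = 499/625 ≈ 0.798400

1 1 9927/10000
2 2 24/25
3 3 9483/10000
4 4 919/1000
5 5 8737/10000
6 6 2133/2500
7 7 4033/5000
8 8 499/625
DF(7y) = 4033/5000 ≈ 0.806600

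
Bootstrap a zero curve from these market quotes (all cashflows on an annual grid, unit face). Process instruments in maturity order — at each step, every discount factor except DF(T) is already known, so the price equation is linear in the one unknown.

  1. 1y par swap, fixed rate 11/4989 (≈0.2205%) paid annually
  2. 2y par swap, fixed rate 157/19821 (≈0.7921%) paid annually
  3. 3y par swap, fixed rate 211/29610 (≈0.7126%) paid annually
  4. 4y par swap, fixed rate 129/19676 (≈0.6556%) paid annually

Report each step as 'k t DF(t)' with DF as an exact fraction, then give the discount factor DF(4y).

1 1 4989/5000
2 2 9843/10000
3 3 9789/10000
4 4 4871/5000
DF(4y) = 4871/5000 ≈ 0.974200

step 1 [1y] swap r/1=11/4989: DF=(1 − 11/4989·(0))/(1+11/4989) = 4989/5000 ≈ 0.997800
step 2 [2y] swap r/1=157/19821: DF=(1 − 157/19821·(0.997800))/(1+157/19821) = 9843/10000 ≈ 0.984300
step 3 [3y] swap r/1=211/29610: DF=(1 − 211/29610·(0.997800+0.984300))/(1+211/29610) = 9789/10000 ≈ 0.978900
step 4 [4y] swap r/1=129/19676: DF=(1 − 129/19676·(0.997800+0.984300+0.978900))/(1+129/19676) = 4871/5000 ≈ 0.974200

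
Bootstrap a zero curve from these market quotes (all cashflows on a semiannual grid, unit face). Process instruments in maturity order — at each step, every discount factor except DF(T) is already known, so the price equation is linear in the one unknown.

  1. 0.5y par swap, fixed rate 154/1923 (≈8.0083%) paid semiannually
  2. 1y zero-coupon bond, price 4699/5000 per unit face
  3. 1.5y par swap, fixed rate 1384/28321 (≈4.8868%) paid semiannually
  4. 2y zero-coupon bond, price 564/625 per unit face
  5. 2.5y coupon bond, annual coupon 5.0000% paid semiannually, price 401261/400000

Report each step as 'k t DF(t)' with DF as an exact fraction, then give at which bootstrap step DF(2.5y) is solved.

step 1 [0.5y] swap r/2=77/1923: DF=(1 − 77/1923·(0))/(1+77/1923) = 1923/2000 ≈ 0.961500
step 2 [1y] zero: DF = P = 4699/5000 ≈ 0.939800
step 3 [1.5y] swap r/2=692/28321: DF=(1 − 692/28321·(0.961500+0.939800))/(1+692/28321) = 2327/2500 ≈ 0.930800
step 4 [2y] zero: DF = P = 564/625 ≈ 0.902400
step 5 [2.5y] bond c/2=1/40: DF=(401261/400000 − 1/40·(0.961500+0.939800+0.930800+0.902400))/(1+1/40) = 2219/2500 ≈ 0.887600

1 1/2 1923/2000
2 1 4699/5000
3 3/2 2327/2500
4 2 564/625
5 5/2 2219/2500
DF(2.5y) is solved at step 5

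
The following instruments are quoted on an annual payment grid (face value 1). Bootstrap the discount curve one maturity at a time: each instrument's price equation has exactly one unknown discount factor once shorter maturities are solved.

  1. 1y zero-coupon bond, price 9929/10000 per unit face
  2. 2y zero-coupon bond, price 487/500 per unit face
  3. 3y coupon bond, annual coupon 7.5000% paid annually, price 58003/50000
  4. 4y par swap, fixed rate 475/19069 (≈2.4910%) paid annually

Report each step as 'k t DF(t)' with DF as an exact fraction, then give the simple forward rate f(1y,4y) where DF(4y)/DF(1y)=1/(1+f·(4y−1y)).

step 1 [1y] zero: DF = P = 9929/10000 ≈ 0.992900
step 2 [2y] zero: DF = P = 487/500 ≈ 0.974000
step 3 [3y] bond c/1=3/40: DF=(58003/50000 − 3/40·(0.992900+0.974000))/(1+3/40) = 9419/10000 ≈ 0.941900
step 4 [4y] swap r/1=475/19069: DF=(1 − 475/19069·(0.992900+0.974000+0.941900))/(1+475/19069) = 181/200 ≈ 0.905000

1 1 9929/10000
2 2 487/500
3 3 9419/10000
4 4 181/200
f(1y,4y) = ((9929/10000)/(181/200) − 1)/(3) = 293/9050 ≈ 3.2376%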